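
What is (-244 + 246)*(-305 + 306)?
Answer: 2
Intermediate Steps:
(-244 + 246)*(-305 + 306) = 2*1 = 2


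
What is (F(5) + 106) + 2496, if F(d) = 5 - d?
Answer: 2602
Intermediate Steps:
(F(5) + 106) + 2496 = ((5 - 1*5) + 106) + 2496 = ((5 - 5) + 106) + 2496 = (0 + 106) + 2496 = 106 + 2496 = 2602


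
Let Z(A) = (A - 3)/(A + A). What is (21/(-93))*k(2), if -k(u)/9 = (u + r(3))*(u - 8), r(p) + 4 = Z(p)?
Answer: 756/31 ≈ 24.387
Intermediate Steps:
Z(A) = (-3 + A)/(2*A) (Z(A) = (-3 + A)/((2*A)) = (-3 + A)*(1/(2*A)) = (-3 + A)/(2*A))
r(p) = -4 + (-3 + p)/(2*p)
k(u) = -9*(-8 + u)*(-4 + u) (k(u) = -9*(u + (½)*(-3 - 7*3)/3)*(u - 8) = -9*(u + (½)*(⅓)*(-3 - 21))*(-8 + u) = -9*(u + (½)*(⅓)*(-24))*(-8 + u) = -9*(u - 4)*(-8 + u) = -9*(-4 + u)*(-8 + u) = -9*(-8 + u)*(-4 + u))
(21/(-93))*k(2) = (21/(-93))*(-288 - 9*2² + 108*2) = (21*(-1/93))*(-288 - 9*4 + 216) = -7*(-288 - 36 + 216)/31 = -7/31*(-108) = 756/31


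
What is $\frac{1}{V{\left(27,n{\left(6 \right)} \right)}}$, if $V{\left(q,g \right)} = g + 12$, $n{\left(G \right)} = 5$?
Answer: $\frac{1}{17} \approx 0.058824$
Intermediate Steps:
$V{\left(q,g \right)} = 12 + g$
$\frac{1}{V{\left(27,n{\left(6 \right)} \right)}} = \frac{1}{12 + 5} = \frac{1}{17}$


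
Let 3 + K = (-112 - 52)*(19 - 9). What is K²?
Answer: 2699449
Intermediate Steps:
K = -1643 (K = -3 + (-112 - 52)*(19 - 9) = -3 - 164*10 = -3 - 1640 = -1643)
K² = (-1643)² = 2699449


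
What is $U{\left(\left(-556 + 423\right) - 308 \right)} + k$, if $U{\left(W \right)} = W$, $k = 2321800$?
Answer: $2321359$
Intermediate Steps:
$U{\left(\left(-556 + 423\right) - 308 \right)} + k = \left(\left(-556 + 423\right) - 308\right) + 2321800 = \left(-133 - 308\right) + 2321800 = -441 + 2321800 = 2321359$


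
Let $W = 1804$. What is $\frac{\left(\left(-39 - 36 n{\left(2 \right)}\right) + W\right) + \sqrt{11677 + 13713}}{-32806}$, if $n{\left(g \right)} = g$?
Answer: $- \frac{1693}{32806} - \frac{\sqrt{25390}}{32806} \approx -0.056464$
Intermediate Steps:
$\frac{\left(\left(-39 - 36 n{\left(2 \right)}\right) + W\right) + \sqrt{11677 + 13713}}{-32806} = \frac{\left(\left(-39 - 72\right) + 1804\right) + \sqrt{11677 + 13713}}{-32806} = \left(\left(\left(-39 - 72\right) + 1804\right) + \sqrt{25390}\right) \left(- \frac{1}{32806}\right) = \left(\left(-111 + 1804\right) + \sqrt{25390}\right) \left(- \frac{1}{32806}\right) = \left(1693 + \sqrt{25390}\right) \left(- \frac{1}{32806}\right) = - \frac{1693}{32806} - \frac{\sqrt{25390}}{32806}$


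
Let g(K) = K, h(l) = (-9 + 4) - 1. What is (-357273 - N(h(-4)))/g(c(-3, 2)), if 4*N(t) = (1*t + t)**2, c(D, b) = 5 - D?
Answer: -357309/8 ≈ -44664.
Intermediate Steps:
h(l) = -6 (h(l) = -5 - 1 = -6)
N(t) = t**2 (N(t) = (1*t + t)**2/4 = (t + t)**2/4 = (2*t)**2/4 = (4*t**2)/4 = t**2)
(-357273 - N(h(-4)))/g(c(-3, 2)) = (-357273 - 1*(-6)**2)/(5 - 1*(-3)) = (-357273 - 1*36)/(5 + 3) = (-357273 - 36)/8 = -357309*1/8 = -357309/8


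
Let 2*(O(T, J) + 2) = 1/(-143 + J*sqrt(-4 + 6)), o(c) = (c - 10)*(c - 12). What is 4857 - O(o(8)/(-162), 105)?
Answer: 15558375/3202 - 105*sqrt(2)/3202 ≈ 4858.9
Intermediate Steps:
o(c) = (-12 + c)*(-10 + c) (o(c) = (-10 + c)*(-12 + c) = (-12 + c)*(-10 + c))
O(T, J) = -2 + 1/(2*(-143 + J*sqrt(2))) (O(T, J) = -2 + 1/(2*(-143 + J*sqrt(-4 + 6))) = -2 + 1/(2*(-143 + J*sqrt(2))))
4857 - O(o(8)/(-162), 105) = 4857 - (573 - 4*105*sqrt(2))/(2*(-143 + 105*sqrt(2))) = 4857 - (573 - 420*sqrt(2))/(2*(-143 + 105*sqrt(2)))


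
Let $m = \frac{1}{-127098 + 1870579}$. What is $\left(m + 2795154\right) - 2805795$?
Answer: $- \frac{18552381320}{1743481} \approx -10641.0$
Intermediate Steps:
$m = \frac{1}{1743481} \approx 5.7357 \cdot 10^{-7}$
$\left(m + 2795154\right) - 2805795 = \left(\frac{1}{1743481} + 2795154\right) - 2805795 = \frac{4873297891075}{1743481} - 2805795 = - \frac{18552381320}{1743481}$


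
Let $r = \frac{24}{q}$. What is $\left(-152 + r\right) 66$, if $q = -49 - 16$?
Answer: $- \frac{653664}{65} \approx -10056.0$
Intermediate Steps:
$q = -65$ ($q = -49 - 16 = -65$)
$r = - \frac{24}{65}$ ($r = \frac{24}{-65} = 24 \left(- \frac{1}{65}\right) = - \frac{24}{65} \approx -0.36923$)
$\left(-152 + r\right) 66 = \left(-152 - \frac{24}{65}\right) 66 = \left(- \frac{9904}{65}\right) 66 = - \frac{653664}{65}$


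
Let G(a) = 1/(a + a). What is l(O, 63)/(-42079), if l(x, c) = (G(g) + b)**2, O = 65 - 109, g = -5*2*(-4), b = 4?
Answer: -103041/269305600 ≈ -0.00038262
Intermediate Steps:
g = 40 (g = -10*(-4) = 40)
O = -44
G(a) = 1/(2*a)
l(x, c) = 103041/6400 (l(x, c) = ((1/2)/40 + 4)**2 = ((1/2)*(1/40) + 4)**2 = (1/80 + 4)**2 = (321/80)**2 = 103041/6400)
l(O, 63)/(-42079) = (103041/6400)/(-42079) = (103041/6400)*(-1/42079) = -103041/269305600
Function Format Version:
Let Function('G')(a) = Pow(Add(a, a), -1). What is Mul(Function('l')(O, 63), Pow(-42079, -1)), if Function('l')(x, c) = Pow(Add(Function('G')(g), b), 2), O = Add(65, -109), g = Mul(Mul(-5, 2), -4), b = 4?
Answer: Rational(-103041, 269305600) ≈ -0.00038262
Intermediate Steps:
g = 40 (g = Mul(-10, -4) = 40)
O = -44
Function('G')(a) = Mul(Rational(1, 2), Pow(a, -1)) (Function('G')(a) = Pow(Mul(2, a), -1) = Mul(Rational(1, 2), Pow(a, -1)))
Function('l')(x, c) = Rational(103041, 6400) (Function('l')(x, c) = Pow(Add(Mul(Rational(1, 2), Pow(40, -1)), 4), 2) = Pow(Add(Mul(Rational(1, 2), Rational(1, 40)), 4), 2) = Pow(Add(Rational(1, 80), 4), 2) = Pow(Rational(321, 80), 2) = Rational(103041, 6400))
Mul(Function('l')(O, 63), Pow(-42079, -1)) = Mul(Rational(103041, 6400), Pow(-42079, -1)) = Mul(Rational(103041, 6400), Rational(-1, 42079)) = Rational(-103041, 269305600)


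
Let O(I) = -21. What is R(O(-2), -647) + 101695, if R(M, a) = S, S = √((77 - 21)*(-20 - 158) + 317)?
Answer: 101695 + I*√9651 ≈ 1.017e+5 + 98.24*I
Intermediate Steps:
S = I*√9651 (S = √(56*(-178) + 317) = √(-9968 + 317) = √(-9651) = I*√9651 ≈ 98.24*I)
R(M, a) = I*√9651
R(O(-2), -647) + 101695 = I*√9651 + 101695 = 101695 + I*√9651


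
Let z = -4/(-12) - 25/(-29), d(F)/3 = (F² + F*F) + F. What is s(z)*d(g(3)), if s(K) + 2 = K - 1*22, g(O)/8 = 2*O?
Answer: -9237504/29 ≈ -3.1853e+5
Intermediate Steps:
g(O) = 16*O (g(O) = 8*(2*O) = 16*O)
d(F) = 3*F + 6*F² (d(F) = 3*((F² + F*F) + F) = 3*((F² + F²) + F) = 3*(2*F² + F) = 3*(F + 2*F²) = 3*F + 6*F²)
z = 104/87 (z = -4*(-1/12) - 25*(-1/29) = ⅓ + 25/29 = 104/87 ≈ 1.1954)
s(K) = -24 + K (s(K) = -2 + (K - 1*22) = -2 + (K - 22) = -2 + (-22 + K) = -24 + K)
s(z)*d(g(3)) = (-24 + 104/87)*(3*(16*3)*(1 + 2*(16*3))) = -1984*48*(1 + 2*48)/29 = -1984*48*(1 + 96)/29 = -1984*48*97/29 = -1984/87*13968 = -9237504/29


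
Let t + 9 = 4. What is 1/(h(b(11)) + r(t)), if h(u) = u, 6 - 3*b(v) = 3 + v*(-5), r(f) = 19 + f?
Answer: 3/100 ≈ 0.030000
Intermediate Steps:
t = -5 (t = -9 + 4 = -5)
b(v) = 1 + 5*v/3 (b(v) = 2 - (3 + v*(-5))/3 = 2 - (3 - 5*v)/3 = 2 + (-1 + 5*v/3) = 1 + 5*v/3)
1/(h(b(11)) + r(t)) = 1/((1 + (5/3)*11) + (19 - 5)) = 1/((1 + 55/3) + 14) = 1/(58/3 + 14) = 1/(100/3) = 3/100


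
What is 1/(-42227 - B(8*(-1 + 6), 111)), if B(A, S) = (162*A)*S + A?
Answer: -1/761547 ≈ -1.3131e-6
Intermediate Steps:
B(A, S) = A + 162*A*S (B(A, S) = 162*A*S + A = A + 162*A*S)
1/(-42227 - B(8*(-1 + 6), 111)) = 1/(-42227 - 8*(-1 + 6)*(1 + 162*111)) = 1/(-42227 - 8*5*(1 + 17982)) = 1/(-42227 - 40*17983) = 1/(-42227 - 1*719320) = 1/(-42227 - 719320) = 1/(-761547) = -1/761547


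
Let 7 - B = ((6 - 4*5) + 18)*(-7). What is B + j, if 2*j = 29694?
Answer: 14882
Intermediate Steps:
j = 14847 (j = (1/2)*29694 = 14847)
B = 35 (B = 7 - ((6 - 4*5) + 18)*(-7) = 7 - ((6 - 20) + 18)*(-7) = 7 - (-14 + 18)*(-7) = 7 - 4*(-7) = 7 - 1*(-28) = 7 + 28 = 35)
B + j = 35 + 14847 = 14882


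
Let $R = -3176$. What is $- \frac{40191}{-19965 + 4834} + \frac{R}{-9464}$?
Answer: $\frac{53552960}{17899973} \approx 2.9918$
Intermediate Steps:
$- \frac{40191}{-19965 + 4834} + \frac{R}{-9464} = - \frac{40191}{-19965 + 4834} - \frac{3176}{-9464} = - \frac{40191}{-15131} - - \frac{397}{1183} = \left(-40191\right) \left(- \frac{1}{15131}\right) + \frac{397}{1183} = \frac{40191}{15131} + \frac{397}{1183} = \frac{53552960}{17899973}$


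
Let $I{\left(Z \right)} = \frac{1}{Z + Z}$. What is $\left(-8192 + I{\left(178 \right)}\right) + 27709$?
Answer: $\frac{6948053}{356} \approx 19517.0$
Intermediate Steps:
$I{\left(Z \right)} = \frac{1}{2 Z}$
$\left(-8192 + I{\left(178 \right)}\right) + 27709 = \left(-8192 + \frac{1}{2 \cdot 178}\right) + 27709 = \left(-8192 + \frac{1}{2} \cdot \frac{1}{178}\right) + 27709 = \left(-8192 + \frac{1}{356}\right) + 27709 = - \frac{2916351}{356} + 27709 = \frac{6948053}{356}$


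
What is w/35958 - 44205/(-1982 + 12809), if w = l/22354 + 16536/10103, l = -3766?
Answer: -19943238088572641/4884687214030494 ≈ -4.0828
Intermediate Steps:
w = 165798923/112921231 (w = -3766/22354 + 16536/10103 = -3766*1/22354 + 16536*(1/10103) = -1883/11177 + 16536/10103 = 165798923/112921231 ≈ 1.4683)
w/35958 - 44205/(-1982 + 12809) = (165798923/112921231)/35958 - 44205/(-1982 + 12809) = (165798923/112921231)*(1/35958) - 44205/10827 = 165798923/4060421624298 - 44205*1/10827 = 165798923/4060421624298 - 14735/3609 = -19943238088572641/4884687214030494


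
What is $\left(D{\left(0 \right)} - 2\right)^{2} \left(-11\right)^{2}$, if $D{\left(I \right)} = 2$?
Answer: $0$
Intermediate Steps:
$\left(D{\left(0 \right)} - 2\right)^{2} \left(-11\right)^{2} = \left(2 - 2\right)^{2} \left(-11\right)^{2} = 0^{2} \cdot 121 = 0 \cdot 121 = 0$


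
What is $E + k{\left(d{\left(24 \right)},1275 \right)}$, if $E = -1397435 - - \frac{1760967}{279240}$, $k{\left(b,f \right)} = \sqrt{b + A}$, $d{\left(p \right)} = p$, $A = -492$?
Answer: $- \frac{10005589447}{7160} + 6 i \sqrt{13} \approx -1.3974 \cdot 10^{6} + 21.633 i$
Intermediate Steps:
$k{\left(b,f \right)} = \sqrt{-492 + b}$ ($k{\left(b,f \right)} = \sqrt{b - 492} = \sqrt{-492 + b}$)
$E = - \frac{10005589447}{7160}$ ($E = -1397435 - \left(-1760967\right) \frac{1}{279240} = -1397435 - - \frac{45153}{7160} = -1397435 + \frac{45153}{7160} = - \frac{10005589447}{7160} \approx -1.3974 \cdot 10^{6}$)
$E + k{\left(d{\left(24 \right)},1275 \right)} = - \frac{10005589447}{7160} + \sqrt{-492 + 24} = - \frac{10005589447}{7160} + \sqrt{-468} = - \frac{10005589447}{7160} + 6 i \sqrt{13}$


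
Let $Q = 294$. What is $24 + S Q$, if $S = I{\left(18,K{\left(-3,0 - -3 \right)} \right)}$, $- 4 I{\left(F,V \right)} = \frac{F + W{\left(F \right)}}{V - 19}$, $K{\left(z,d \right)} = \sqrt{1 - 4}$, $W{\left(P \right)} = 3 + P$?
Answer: $\frac{1389}{8} + \frac{63 i \sqrt{3}}{8} \approx 173.63 + 13.64 i$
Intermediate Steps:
$K{\left(z,d \right)} = i \sqrt{3}$ ($K{\left(z,d \right)} = \sqrt{-3} = i \sqrt{3}$)
$I{\left(F,V \right)} = - \frac{3 + 2 F}{4 \left(-19 + V\right)}$ ($I{\left(F,V \right)} = - \frac{\left(F + \left(3 + F\right)\right) \frac{1}{V - 19}}{4} = - \frac{\left(3 + 2 F\right) \frac{1}{-19 + V}}{4} = - \frac{\frac{1}{-19 + V} \left(3 + 2 F\right)}{4} = - \frac{3 + 2 F}{4 \left(-19 + V\right)}$)
$S = - \frac{39}{4 \left(-19 + i \sqrt{3}\right)}$ ($S = \frac{-3 - 36}{4 \left(-19 + i \sqrt{3}\right)} = \frac{1}{4} \frac{1}{-19 + i \sqrt{3}} \left(-39\right) = - \frac{39}{4 \left(-19 + i \sqrt{3}\right)} \approx 0.50893 + 0.046394 i$)
$24 + S Q = 24 + \left(\frac{57}{112} + \frac{3 i \sqrt{3}}{112}\right) 294 = 24 + \left(\frac{1197}{8} + \frac{63 i \sqrt{3}}{8}\right) = \frac{1389}{8} + \frac{63 i \sqrt{3}}{8}$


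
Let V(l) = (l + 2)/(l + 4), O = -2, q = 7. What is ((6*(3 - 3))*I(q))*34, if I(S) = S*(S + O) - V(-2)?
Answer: 0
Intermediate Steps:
V(l) = (2 + l)/(4 + l)
I(S) = S*(-2 + S) (I(S) = S*(S - 2) - (2 - 2)/(4 - 2) = S*(-2 + S) - 0/2 = S*(-2 + S) - 1*0 = S*(-2 + S) + 0 = S*(-2 + S))
((6*(3 - 3))*I(q))*34 = ((6*(3 - 3))*(7*(-2 + 7)))*34 = ((6*0)*(7*5))*34 = (0*35)*34 = 0*34 = 0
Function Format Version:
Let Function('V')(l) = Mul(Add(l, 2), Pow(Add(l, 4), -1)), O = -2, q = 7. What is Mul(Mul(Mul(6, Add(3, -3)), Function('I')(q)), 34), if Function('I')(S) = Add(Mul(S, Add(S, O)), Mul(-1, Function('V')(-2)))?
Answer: 0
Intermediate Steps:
Function('V')(l) = Mul(Pow(Add(4, l), -1), Add(2, l)) (Function('V')(l) = Mul(Add(2, l), Pow(Add(4, l), -1)) = Mul(Pow(Add(4, l), -1), Add(2, l)))
Function('I')(S) = Mul(S, Add(-2, S)) (Function('I')(S) = Add(Mul(S, Add(S, -2)), Mul(-1, Mul(Pow(Add(4, -2), -1), Add(2, -2)))) = Add(Mul(S, Add(-2, S)), Mul(-1, Mul(Pow(2, -1), 0))) = Add(Mul(S, Add(-2, S)), Mul(-1, Mul(Rational(1, 2), 0))) = Add(Mul(S, Add(-2, S)), Mul(-1, 0)) = Add(Mul(S, Add(-2, S)), 0) = Mul(S, Add(-2, S)))
Mul(Mul(Mul(6, Add(3, -3)), Function('I')(q)), 34) = Mul(Mul(Mul(6, Add(3, -3)), Mul(7, Add(-2, 7))), 34) = Mul(Mul(Mul(6, 0), Mul(7, 5)), 34) = Mul(Mul(0, 35), 34) = Mul(0, 34) = 0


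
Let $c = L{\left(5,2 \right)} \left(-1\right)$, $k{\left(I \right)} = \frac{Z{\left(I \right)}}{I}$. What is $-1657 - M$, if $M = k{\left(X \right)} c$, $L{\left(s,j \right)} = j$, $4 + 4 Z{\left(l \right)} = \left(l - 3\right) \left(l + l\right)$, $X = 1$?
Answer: $-1661$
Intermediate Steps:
$Z{\left(l \right)} = -1 + \frac{l \left(-3 + l\right)}{2}$ ($Z{\left(l \right)} = -1 + \frac{\left(l - 3\right) \left(l + l\right)}{4} = -1 + \frac{\left(-3 + l\right) 2 l}{4} = -1 + \frac{2 l \left(-3 + l\right)}{4} = -1 + \frac{l \left(-3 + l\right)}{2}$)
$k{\left(I \right)} = \frac{-1 + \frac{I^{2}}{2} - \frac{3 I}{2}}{I}$
$c = -2$ ($c = 2 \left(-1\right) = -2$)
$M = 4$ ($M = \left(- \frac{3}{2} + \frac{1}{2} \cdot 1 - 1^{-1}\right) \left(-2\right) = \left(- \frac{3}{2} + \frac{1}{2} - 1\right) \left(-2\right) = \left(-2\right) \left(-2\right) = 4$)
$-1657 - M = -1657 - 4 = -1661$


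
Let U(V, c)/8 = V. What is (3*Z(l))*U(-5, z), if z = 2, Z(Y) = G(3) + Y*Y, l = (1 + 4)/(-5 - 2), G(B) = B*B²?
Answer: -161760/49 ≈ -3301.2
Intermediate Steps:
G(B) = B³
l = -5/7 (l = 5/(-7) = 5*(-⅐) = -5/7 ≈ -0.71429)
Z(Y) = 27 + Y² (Z(Y) = 3³ + Y*Y = 27 + Y²)
U(V, c) = 8*V
(3*Z(l))*U(-5, z) = (3*(27 + (-5/7)²))*(8*(-5)) = (3*(27 + 25/49))*(-40) = (3*(1348/49))*(-40) = (4044/49)*(-40) = -161760/49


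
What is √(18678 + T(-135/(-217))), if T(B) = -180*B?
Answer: √874255242/217 ≈ 136.26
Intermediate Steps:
√(18678 + T(-135/(-217))) = √(18678 - (-24300)/(-217)) = √(18678 - (-24300)*(-1)/217) = √(18678 - 180*135/217) = √(18678 - 24300/217) = √(4028826/217) = √874255242/217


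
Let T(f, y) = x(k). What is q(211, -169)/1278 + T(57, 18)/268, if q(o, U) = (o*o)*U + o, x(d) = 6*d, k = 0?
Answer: -417991/71 ≈ -5887.2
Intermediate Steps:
T(f, y) = 0 (T(f, y) = 6*0 = 0)
q(o, U) = o + U*o² (q(o, U) = o²*U + o = U*o² + o = o + U*o²)
q(211, -169)/1278 + T(57, 18)/268 = (211*(1 - 169*211))/1278 + 0/268 = (211*(1 - 35659))*(1/1278) + 0*(1/268) = (211*(-35658))*(1/1278) + 0 = -7523838*1/1278 + 0 = -417991/71 + 0 = -417991/71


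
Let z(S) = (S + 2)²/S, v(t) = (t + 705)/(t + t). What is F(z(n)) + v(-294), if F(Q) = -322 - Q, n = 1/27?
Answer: -2300623/5292 ≈ -434.74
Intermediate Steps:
n = 1/27 ≈ 0.037037
v(t) = (705 + t)/(2*t) (v(t) = (705 + t)/((2*t)) = (705 + t)*(1/(2*t)) = (705 + t)/(2*t))
z(S) = (2 + S)²/S
F(z(n)) + v(-294) = (-322 - (2 + 1/27)²/1/27) + (½)*(705 - 294)/(-294) = (-322 - 27*(55/27)²) + (½)*(-1/294)*411 = (-322 - 27*3025/729) - 137/196 = (-322 - 1*3025/27) - 137/196 = (-322 - 3025/27) - 137/196 = -11719/27 - 137/196 = -2300623/5292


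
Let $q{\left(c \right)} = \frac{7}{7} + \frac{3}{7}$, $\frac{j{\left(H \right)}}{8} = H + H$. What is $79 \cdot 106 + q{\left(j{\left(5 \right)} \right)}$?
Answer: $\frac{58628}{7} \approx 8375.4$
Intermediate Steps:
$j{\left(H \right)} = 16 H$ ($j{\left(H \right)} = 8 \left(H + H\right) = 8 \cdot 2 H = 16 H$)
$q{\left(c \right)} = \frac{10}{7}$ ($q{\left(c \right)} = 7 \cdot \frac{1}{7} + 3 \cdot \frac{1}{7} = 1 + \frac{3}{7} = \frac{10}{7}$)
$79 \cdot 106 + q{\left(j{\left(5 \right)} \right)} = 79 \cdot 106 + \frac{10}{7} = 8374 + \frac{10}{7} = \frac{58628}{7}$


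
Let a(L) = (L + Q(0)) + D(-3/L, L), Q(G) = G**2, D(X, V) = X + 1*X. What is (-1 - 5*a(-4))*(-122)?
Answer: -1403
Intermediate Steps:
D(X, V) = 2*X (D(X, V) = X + X = 2*X)
a(L) = L - 6/L (a(L) = (L + 0**2) + 2*(-3/L) = (L + 0) - 6/L = L - 6/L)
(-1 - 5*a(-4))*(-122) = (-1 - 5*(-4 - 6/(-4)))*(-122) = (-1 - 5*(-4 - 6*(-1/4)))*(-122) = (-1 - 5*(-4 + 3/2))*(-122) = (-1 - 5*(-5/2))*(-122) = (-1 + 25/2)*(-122) = (23/2)*(-122) = -1403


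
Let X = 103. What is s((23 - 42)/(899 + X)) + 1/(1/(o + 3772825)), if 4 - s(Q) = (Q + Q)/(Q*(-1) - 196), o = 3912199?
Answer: 1509132003406/196373 ≈ 7.6850e+6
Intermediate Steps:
s(Q) = 4 - 2*Q/(-196 - Q) (s(Q) = 4 - (Q + Q)/(Q*(-1) - 196) = 4 - 2*Q/(-Q - 196) = 4 - 2*Q/(-196 - Q))
s((23 - 42)/(899 + X)) + 1/(1/(o + 3772825)) = 2*(392 + 3*((23 - 42)/(899 + 103)))/(196 + (23 - 42)/(899 + 103)) + 1/(1/(3912199 + 3772825)) = 2*(392 + 3*(-19/1002))/(196 - 19/1002) + 1/(1/7685024) = 2*(392 + 3*(-19*1/1002))/(196 - 19*1/1002) + 1/(1/7685024) = 2*(392 + 3*(-19/1002))/(196 - 19/1002) + 7685024 = 2*(392 - 19/334)/(196373/1002) + 7685024 = 2*(1002/196373)*(130909/334) + 7685024 = 785454/196373 + 7685024 = 1509132003406/196373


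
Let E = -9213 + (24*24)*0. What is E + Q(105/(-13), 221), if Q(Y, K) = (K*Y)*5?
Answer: -18138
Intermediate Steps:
Q(Y, K) = 5*K*Y
E = -9213 (E = -9213 + 576*0 = -9213 + 0 = -9213)
E + Q(105/(-13), 221) = -9213 + 5*221*(105/(-13)) = -9213 + 5*221*(105*(-1/13)) = -9213 + 5*221*(-105/13) = -9213 - 8925 = -18138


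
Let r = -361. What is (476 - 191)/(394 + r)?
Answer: 95/11 ≈ 8.6364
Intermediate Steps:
(476 - 191)/(394 + r) = (476 - 191)/(394 - 361) = 285/33 = 285*(1/33) = 95/11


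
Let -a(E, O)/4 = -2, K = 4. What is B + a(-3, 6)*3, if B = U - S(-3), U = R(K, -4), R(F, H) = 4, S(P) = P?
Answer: 31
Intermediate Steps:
a(E, O) = 8 (a(E, O) = -4*(-2) = 8)
U = 4
B = 7 (B = 4 - 1*(-3) = 4 + 3 = 7)
B + a(-3, 6)*3 = 7 + 8*3 = 7 + 24 = 31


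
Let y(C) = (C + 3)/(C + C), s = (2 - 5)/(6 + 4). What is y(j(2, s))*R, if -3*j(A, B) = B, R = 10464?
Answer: 162192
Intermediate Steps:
s = -3/10 ≈ -0.30000
j(A, B) = -B/3
y(C) = (3 + C)/(2*C) (y(C) = (3 + C)/((2*C)) = (3 + C)*(1/(2*C)) = (3 + C)/(2*C))
y(j(2, s))*R = ((3 - ⅓*(-3/10))/(2*((-⅓*(-3/10)))))*10464 = ((3 + ⅒)/(2*(⅒)))*10464 = ((½)*10*(31/10))*10464 = (31/2)*10464 = 162192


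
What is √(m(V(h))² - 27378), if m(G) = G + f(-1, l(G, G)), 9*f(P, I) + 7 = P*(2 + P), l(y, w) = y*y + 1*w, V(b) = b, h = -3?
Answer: I*√2216393/9 ≈ 165.42*I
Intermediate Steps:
l(y, w) = w + y² (l(y, w) = y² + w = w + y²)
f(P, I) = -7/9 + P*(2 + P)/9 (f(P, I) = -7/9 + (P*(2 + P))/9 = -7/9 + P*(2 + P)/9)
m(G) = -8/9 + G (m(G) = G + (-7/9 + (⅑)*(-1)² + (2/9)*(-1)) = G + (-7/9 + (⅑)*1 - 2/9) = G + (-7/9 + ⅑ - 2/9) = G - 8/9 = -8/9 + G)
√(m(V(h))² - 27378) = √((-8/9 - 3)² - 27378) = √((-35/9)² - 27378) = √(1225/81 - 27378) = √(-2216393/81) = I*√2216393/9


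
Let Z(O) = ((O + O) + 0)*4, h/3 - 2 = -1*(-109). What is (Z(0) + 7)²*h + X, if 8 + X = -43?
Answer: 16266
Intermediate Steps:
h = 333 (h = 6 + 3*(-1*(-109)) = 6 + 3*109 = 6 + 327 = 333)
X = -51 (X = -8 - 43 = -51)
Z(O) = 8*O (Z(O) = (2*O + 0)*4 = (2*O)*4 = 8*O)
(Z(0) + 7)²*h + X = (8*0 + 7)²*333 - 51 = (0 + 7)²*333 - 51 = 7²*333 - 51 = 49*333 - 51 = 16317 - 51 = 16266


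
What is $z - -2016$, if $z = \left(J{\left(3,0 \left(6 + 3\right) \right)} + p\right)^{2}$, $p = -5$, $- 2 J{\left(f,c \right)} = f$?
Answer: $\frac{8233}{4} \approx 2058.3$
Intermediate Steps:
$J{\left(f,c \right)} = - \frac{f}{2}$
$z = \frac{169}{4}$ ($z = \left(\left(- \frac{1}{2}\right) 3 - 5\right)^{2} = \left(- \frac{3}{2} - 5\right)^{2} = \left(- \frac{13}{2}\right)^{2} = \frac{169}{4} \approx 42.25$)
$z - -2016 = \frac{169}{4} - -2016 = \frac{169}{4} + 2016 = \frac{8233}{4}$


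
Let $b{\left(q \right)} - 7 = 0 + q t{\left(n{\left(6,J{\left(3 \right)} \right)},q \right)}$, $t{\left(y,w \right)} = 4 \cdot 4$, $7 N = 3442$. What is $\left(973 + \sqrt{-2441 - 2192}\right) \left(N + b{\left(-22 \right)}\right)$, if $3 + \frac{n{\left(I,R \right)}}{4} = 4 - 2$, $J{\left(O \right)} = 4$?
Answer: $142753 + \frac{1027 i \sqrt{4633}}{7} \approx 1.4275 \cdot 10^{5} + 9986.3 i$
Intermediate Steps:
$N = \frac{3442}{7}$ ($N = \frac{1}{7} \cdot 3442 = \frac{3442}{7} \approx 491.71$)
$n{\left(I,R \right)} = -4$ ($n{\left(I,R \right)} = -12 + 4 \left(4 - 2\right) = -12 + 4 \cdot 2 = -12 + 8 = -4$)
$t{\left(y,w \right)} = 16$
$b{\left(q \right)} = 7 + 16 q$ ($b{\left(q \right)} = 7 + \left(0 + q 16\right) = 7 + \left(0 + 16 q\right) = 7 + 16 q$)
$\left(973 + \sqrt{-2441 - 2192}\right) \left(N + b{\left(-22 \right)}\right) = \left(973 + \sqrt{-2441 - 2192}\right) \left(\frac{3442}{7} + \left(7 + 16 \left(-22\right)\right)\right) = \left(973 + \sqrt{-4633}\right) \left(\frac{3442}{7} + \left(7 - 352\right)\right) = \left(973 + i \sqrt{4633}\right) \left(\frac{3442}{7} - 345\right) = \left(973 + i \sqrt{4633}\right) \frac{1027}{7} = 142753 + \frac{1027 i \sqrt{4633}}{7}$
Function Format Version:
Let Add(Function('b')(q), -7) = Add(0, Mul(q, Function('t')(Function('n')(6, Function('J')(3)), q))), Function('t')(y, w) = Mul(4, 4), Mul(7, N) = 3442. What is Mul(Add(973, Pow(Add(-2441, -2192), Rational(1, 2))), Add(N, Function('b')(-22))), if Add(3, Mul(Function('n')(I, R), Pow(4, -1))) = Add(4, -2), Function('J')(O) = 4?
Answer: Add(142753, Mul(Rational(1027, 7), I, Pow(4633, Rational(1, 2)))) ≈ Add(1.4275e+5, Mul(9986.3, I))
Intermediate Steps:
N = Rational(3442, 7) (N = Mul(Rational(1, 7), 3442) = Rational(3442, 7) ≈ 491.71)
Function('n')(I, R) = -4 (Function('n')(I, R) = Add(-12, Mul(4, Add(4, -2))) = Add(-12, Mul(4, 2)) = Add(-12, 8) = -4)
Function('t')(y, w) = 16
Function('b')(q) = Add(7, Mul(16, q)) (Function('b')(q) = Add(7, Add(0, Mul(q, 16))) = Add(7, Add(0, Mul(16, q))) = Add(7, Mul(16, q)))
Mul(Add(973, Pow(Add(-2441, -2192), Rational(1, 2))), Add(N, Function('b')(-22))) = Mul(Add(973, Pow(Add(-2441, -2192), Rational(1, 2))), Add(Rational(3442, 7), Add(7, Mul(16, -22)))) = Mul(Add(973, Pow(-4633, Rational(1, 2))), Add(Rational(3442, 7), Add(7, -352))) = Mul(Add(973, Mul(I, Pow(4633, Rational(1, 2)))), Add(Rational(3442, 7), -345)) = Mul(Add(973, Mul(I, Pow(4633, Rational(1, 2)))), Rational(1027, 7)) = Add(142753, Mul(Rational(1027, 7), I, Pow(4633, Rational(1, 2))))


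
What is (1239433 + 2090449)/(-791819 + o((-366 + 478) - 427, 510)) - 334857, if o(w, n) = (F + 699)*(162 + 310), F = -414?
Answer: -220104501125/657299 ≈ -3.3486e+5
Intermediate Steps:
o(w, n) = 134520 (o(w, n) = (-414 + 699)*(162 + 310) = 285*472 = 134520)
(1239433 + 2090449)/(-791819 + o((-366 + 478) - 427, 510)) - 334857 = (1239433 + 2090449)/(-791819 + 134520) - 334857 = 3329882/(-657299) - 334857 = 3329882*(-1/657299) - 334857 = -3329882/657299 - 334857 = -220104501125/657299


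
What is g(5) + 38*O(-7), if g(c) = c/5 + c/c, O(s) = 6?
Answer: 230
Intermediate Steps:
g(c) = 1 + c/5 (g(c) = c*(⅕) + 1 = c/5 + 1 = 1 + c/5)
g(5) + 38*O(-7) = (1 + (⅕)*5) + 38*6 = (1 + 1) + 228 = 2 + 228 = 230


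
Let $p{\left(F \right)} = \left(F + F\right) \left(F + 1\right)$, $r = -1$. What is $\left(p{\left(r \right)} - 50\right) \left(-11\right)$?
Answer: $550$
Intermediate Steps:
$p{\left(F \right)} = 2 F \left(1 + F\right)$
$\left(p{\left(r \right)} - 50\right) \left(-11\right) = \left(2 \left(-1\right) \left(1 - 1\right) - 50\right) \left(-11\right) = \left(2 \left(-1\right) 0 - 50\right) \left(-11\right) = \left(0 - 50\right) \left(-11\right) = \left(-50\right) \left(-11\right) = 550$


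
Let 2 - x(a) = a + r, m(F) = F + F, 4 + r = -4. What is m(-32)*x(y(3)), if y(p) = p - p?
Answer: -640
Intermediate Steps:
y(p) = 0
r = -8 (r = -4 - 4 = -8)
m(F) = 2*F
x(a) = 10 - a (x(a) = 2 - (a - 8) = 2 - (-8 + a) = 2 + (8 - a) = 10 - a)
m(-32)*x(y(3)) = (2*(-32))*(10 - 1*0) = -64*(10 + 0) = -64*10 = -640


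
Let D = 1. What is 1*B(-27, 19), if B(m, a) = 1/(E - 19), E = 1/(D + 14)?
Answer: -15/284 ≈ -0.052817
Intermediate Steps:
E = 1/15 (E = 1/(1 + 14) = 1/15 ≈ 0.066667)
B(m, a) = -15/284 (B(m, a) = 1/(1/15 - 19) = 1/(-284/15) = -15/284)
1*B(-27, 19) = 1*(-15/284) = -15/284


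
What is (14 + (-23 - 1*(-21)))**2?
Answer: 144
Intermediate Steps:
(14 + (-23 - 1*(-21)))**2 = (14 + (-23 + 21))**2 = (14 - 2)**2 = 12**2 = 144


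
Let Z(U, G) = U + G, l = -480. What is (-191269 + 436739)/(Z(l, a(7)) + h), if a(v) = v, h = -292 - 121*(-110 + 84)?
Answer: 245470/2381 ≈ 103.10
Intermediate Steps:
h = 2854 (h = -292 - 121*(-26) = -292 + 3146 = 2854)
Z(U, G) = G + U
(-191269 + 436739)/(Z(l, a(7)) + h) = (-191269 + 436739)/((7 - 480) + 2854) = 245470/(-473 + 2854) = 245470/2381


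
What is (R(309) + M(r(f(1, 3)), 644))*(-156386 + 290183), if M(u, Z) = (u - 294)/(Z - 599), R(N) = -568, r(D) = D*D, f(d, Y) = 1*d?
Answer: -1153017947/15 ≈ -7.6868e+7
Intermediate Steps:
f(d, Y) = d
r(D) = D²
M(u, Z) = (-294 + u)/(-599 + Z)
(R(309) + M(r(f(1, 3)), 644))*(-156386 + 290183) = (-568 + (-294 + 1²)/(-599 + 644))*(-156386 + 290183) = (-568 + (-294 + 1)/45)*133797 = (-568 + (1/45)*(-293))*133797 = (-568 - 293/45)*133797 = -25853/45*133797 = -1153017947/15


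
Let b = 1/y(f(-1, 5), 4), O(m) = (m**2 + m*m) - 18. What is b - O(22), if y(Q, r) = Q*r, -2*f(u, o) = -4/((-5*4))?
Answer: -1905/2 ≈ -952.50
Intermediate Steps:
O(m) = -18 + 2*m**2 (O(m) = (m**2 + m**2) - 18 = 2*m**2 - 18 = -18 + 2*m**2)
f(u, o) = -1/10 (f(u, o) = -(-2)/((-5*4)) = -(-2)/(-20) = -(-2)*(-1)/20 = -1/2*1/5 = -1/10)
b = -5/2 (b = 1/(-1/10*4) = 1/(-2/5) = -5/2 ≈ -2.5000)
b - O(22) = -5/2 - (-18 + 2*22**2) = -5/2 - (-18 + 2*484) = -5/2 - (-18 + 968) = -5/2 - 1*950 = -5/2 - 950 = -1905/2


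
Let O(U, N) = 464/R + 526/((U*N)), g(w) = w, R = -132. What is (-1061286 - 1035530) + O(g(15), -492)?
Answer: -85109907013/40590 ≈ -2.0968e+6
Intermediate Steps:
O(U, N) = -116/33 + 526/(N*U) (O(U, N) = 464/(-132) + 526/((U*N)) = 464*(-1/132) + 526/((N*U)) = -116/33 + 526*(1/(N*U)) = -116/33 + 526/(N*U))
(-1061286 - 1035530) + O(g(15), -492) = (-1061286 - 1035530) + (-116/33 + 526/(-492*15)) = -2096816 + (-116/33 + 526*(-1/492)*(1/15)) = -2096816 + (-116/33 - 263/3690) = -2096816 - 145573/40590 = -85109907013/40590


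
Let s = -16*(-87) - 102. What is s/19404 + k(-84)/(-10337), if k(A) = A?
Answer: 2494111/33429858 ≈ 0.074607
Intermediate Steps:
s = 1290 (s = 1392 - 102 = 1290)
s/19404 + k(-84)/(-10337) = 1290/19404 - 84/(-10337) = 1290*(1/19404) - 84*(-1/10337) = 215/3234 + 84/10337 = 2494111/33429858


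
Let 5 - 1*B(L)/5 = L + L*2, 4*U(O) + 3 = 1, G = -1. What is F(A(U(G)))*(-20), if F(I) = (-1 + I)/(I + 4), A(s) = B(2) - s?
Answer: -220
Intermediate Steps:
U(O) = -½ (U(O) = -¾ + (¼)*1 = -¾ + ¼ = -½)
B(L) = 25 - 15*L (B(L) = 25 - 5*(L + L*2) = 25 - 5*(L + 2*L) = 25 - 15*L)
A(s) = -5 - s (A(s) = (25 - 15*2) - s = (25 - 30) - s = -5 - s)
F(I) = (-1 + I)/(4 + I)
F(A(U(G)))*(-20) = ((-1 + (-5 - 1*(-½)))/(4 + (-5 - 1*(-½))))*(-20) = ((-1 + (-5 + ½))/(4 + (-5 + ½)))*(-20) = ((-1 - 9/2)/(4 - 9/2))*(-20) = (-11/2/(-½))*(-20) = -2*(-11/2)*(-20) = 11*(-20) = -220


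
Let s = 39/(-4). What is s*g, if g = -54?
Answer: 1053/2 ≈ 526.50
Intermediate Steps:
s = -39/4 (s = 39*(-¼) = -39/4 ≈ -9.7500)
s*g = -39/4*(-54) = 1053/2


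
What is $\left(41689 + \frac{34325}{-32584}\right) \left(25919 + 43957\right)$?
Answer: $\frac{23729191730919}{8146} \approx 2.913 \cdot 10^{9}$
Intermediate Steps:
$\left(41689 + \frac{34325}{-32584}\right) \left(25919 + 43957\right) = \left(41689 + 34325 \left(- \frac{1}{32584}\right)\right) 69876 = \left(41689 - \frac{34325}{32584}\right) 69876 = \frac{1358360051}{32584} \cdot 69876 = \frac{23729191730919}{8146}$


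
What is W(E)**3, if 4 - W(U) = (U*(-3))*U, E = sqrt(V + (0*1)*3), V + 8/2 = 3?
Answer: 1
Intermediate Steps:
V = -1 (V = -4 + 3 = -1)
E = I (E = sqrt(-1 + (0*1)*3) = sqrt(-1 + 0*3) = sqrt(-1 + 0) = sqrt(-1) = I ≈ 1.0*I)
W(U) = 4 + 3*U**2 (W(U) = 4 - U*(-3)*U = 4 - (-3*U)*U = 4 - (-3)*U**2 = 4 + 3*U**2)
W(E)**3 = (4 + 3*I**2)**3 = (4 + 3*(-1))**3 = (4 - 3)**3 = 1**3 = 1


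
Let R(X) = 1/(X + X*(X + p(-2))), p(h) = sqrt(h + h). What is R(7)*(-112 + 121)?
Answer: 18/119 - 9*I/238 ≈ 0.15126 - 0.037815*I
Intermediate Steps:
p(h) = sqrt(2)*sqrt(h) (p(h) = sqrt(2*h) = sqrt(2)*sqrt(h))
R(X) = 1/(X + X*(X + 2*I)) (R(X) = 1/(X + X*(X + sqrt(2)*sqrt(-2))) = 1/(X + X*(X + sqrt(2)*(I*sqrt(2)))) = 1/(X + X*(X + 2*I)))
R(7)*(-112 + 121) = (1/(7*(1 + 7 + 2*I)))*(-112 + 121) = (1/(7*(8 + 2*I)))*9 = (((8 - 2*I)/68)/7)*9 = ((8 - 2*I)/476)*9 = 9*(8 - 2*I)/476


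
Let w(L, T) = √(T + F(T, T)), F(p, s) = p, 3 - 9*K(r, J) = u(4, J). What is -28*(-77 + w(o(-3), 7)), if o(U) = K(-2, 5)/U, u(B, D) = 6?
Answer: 2156 - 28*√14 ≈ 2051.2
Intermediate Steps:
K(r, J) = -⅓ (K(r, J) = ⅓ - ⅑*6 = ⅓ - ⅔ = -⅓)
o(U) = -1/(3*U)
w(L, T) = √2*√T (w(L, T) = √(T + T) = √(2*T) = √2*√T)
-28*(-77 + w(o(-3), 7)) = -28*(-77 + √2*√7) = -28*(-77 + √14) = 2156 - 28*√14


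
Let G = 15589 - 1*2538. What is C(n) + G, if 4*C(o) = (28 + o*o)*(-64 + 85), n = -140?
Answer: 116098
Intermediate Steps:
G = 13051 (G = 15589 - 2538 = 13051)
C(o) = 147 + 21*o²/4 (C(o) = ((28 + o*o)*(-64 + 85))/4 = ((28 + o²)*21)/4 = (588 + 21*o²)/4 = 147 + 21*o²/4)
C(n) + G = (147 + (21/4)*(-140)²) + 13051 = (147 + (21/4)*19600) + 13051 = (147 + 102900) + 13051 = 103047 + 13051 = 116098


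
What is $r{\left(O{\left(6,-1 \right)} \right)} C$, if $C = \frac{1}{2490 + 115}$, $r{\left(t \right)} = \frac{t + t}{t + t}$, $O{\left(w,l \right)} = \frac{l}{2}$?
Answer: $\frac{1}{2605} \approx 0.00038388$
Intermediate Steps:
$O{\left(w,l \right)} = \frac{l}{2}$ ($O{\left(w,l \right)} = l \frac{1}{2} = \frac{l}{2}$)
$r{\left(t \right)} = 1$ ($r{\left(t \right)} = \frac{2 t}{2 t} = 2 t \frac{1}{2 t} = 1$)
$C = \frac{1}{2605} \approx 0.00038388$
$r{\left(O{\left(6,-1 \right)} \right)} C = 1 \cdot \frac{1}{2605} = \frac{1}{2605}$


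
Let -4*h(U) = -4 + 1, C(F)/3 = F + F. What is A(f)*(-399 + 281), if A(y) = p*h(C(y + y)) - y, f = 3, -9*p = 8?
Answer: 1298/3 ≈ 432.67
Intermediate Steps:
C(F) = 6*F (C(F) = 3*(F + F) = 3*(2*F) = 6*F)
h(U) = 3/4 (h(U) = -(-4 + 1)/4 = -1/4*(-3) = 3/4)
p = -8/9 (p = -1/9*8 = -8/9 ≈ -0.88889)
A(y) = -2/3 - y (A(y) = -8/9*3/4 - y = -2/3 - y)
A(f)*(-399 + 281) = (-2/3 - 1*3)*(-399 + 281) = (-2/3 - 3)*(-118) = -11/3*(-118) = 1298/3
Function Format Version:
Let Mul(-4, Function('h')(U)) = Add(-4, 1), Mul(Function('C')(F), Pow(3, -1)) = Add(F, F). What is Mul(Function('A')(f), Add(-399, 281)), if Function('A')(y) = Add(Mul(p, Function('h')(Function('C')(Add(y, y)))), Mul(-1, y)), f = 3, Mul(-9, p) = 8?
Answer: Rational(1298, 3) ≈ 432.67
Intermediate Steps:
Function('C')(F) = Mul(6, F) (Function('C')(F) = Mul(3, Add(F, F)) = Mul(3, Mul(2, F)) = Mul(6, F))
Function('h')(U) = Rational(3, 4) (Function('h')(U) = Mul(Rational(-1, 4), Add(-4, 1)) = Mul(Rational(-1, 4), -3) = Rational(3, 4))
p = Rational(-8, 9) (p = Mul(Rational(-1, 9), 8) = Rational(-8, 9) ≈ -0.88889)
Function('A')(y) = Add(Rational(-2, 3), Mul(-1, y)) (Function('A')(y) = Add(Mul(Rational(-8, 9), Rational(3, 4)), Mul(-1, y)) = Add(Rational(-2, 3), Mul(-1, y)))
Mul(Function('A')(f), Add(-399, 281)) = Mul(Add(Rational(-2, 3), Mul(-1, 3)), Add(-399, 281)) = Mul(Add(Rational(-2, 3), -3), -118) = Mul(Rational(-11, 3), -118) = Rational(1298, 3)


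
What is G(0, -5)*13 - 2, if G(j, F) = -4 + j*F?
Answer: -54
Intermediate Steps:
G(j, F) = -4 + F*j
G(0, -5)*13 - 2 = (-4 - 5*0)*13 - 2 = (-4 + 0)*13 - 2 = -4*13 - 2 = -52 - 2 = -54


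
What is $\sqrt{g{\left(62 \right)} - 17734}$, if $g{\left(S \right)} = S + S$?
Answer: $i \sqrt{17610} \approx 132.7 i$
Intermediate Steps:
$g{\left(S \right)} = 2 S$
$\sqrt{g{\left(62 \right)} - 17734} = \sqrt{2 \cdot 62 - 17734} = \sqrt{124 - 17734} = \sqrt{-17610} = i \sqrt{17610}$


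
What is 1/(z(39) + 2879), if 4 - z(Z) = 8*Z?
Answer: 1/2571 ≈ 0.00038895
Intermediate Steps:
z(Z) = 4 - 8*Z
1/(z(39) + 2879) = 1/((4 - 8*39) + 2879) = 1/((4 - 312) + 2879) = 1/(-308 + 2879) = 1/2571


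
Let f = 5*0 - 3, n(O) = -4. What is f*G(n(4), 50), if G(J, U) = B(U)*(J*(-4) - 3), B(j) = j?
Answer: -1950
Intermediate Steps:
G(J, U) = U*(-3 - 4*J) (G(J, U) = U*(J*(-4) - 3) = U*(-4*J - 3) = U*(-3 - 4*J))
f = -3 (f = 0 - 3 = -3)
f*G(n(4), 50) = -(-3)*50*(3 + 4*(-4)) = -(-3)*50*(3 - 16) = -(-3)*50*(-13) = -3*650 = -1950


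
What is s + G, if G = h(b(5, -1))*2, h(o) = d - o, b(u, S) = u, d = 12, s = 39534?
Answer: 39548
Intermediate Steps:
h(o) = 12 - o
G = 14 (G = (12 - 1*5)*2 = (12 - 5)*2 = 7*2 = 14)
s + G = 39534 + 14 = 39548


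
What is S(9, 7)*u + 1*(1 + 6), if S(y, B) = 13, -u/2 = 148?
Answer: -3841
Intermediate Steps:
u = -296 (u = -2*148 = -296)
S(9, 7)*u + 1*(1 + 6) = 13*(-296) + 1*(1 + 6) = -3848 + 1*7 = -3848 + 7 = -3841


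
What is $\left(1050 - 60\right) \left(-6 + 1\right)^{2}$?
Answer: $24750$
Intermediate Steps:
$\left(1050 - 60\right) \left(-6 + 1\right)^{2} = 990 \left(-5\right)^{2} = 990 \cdot 25 = 24750$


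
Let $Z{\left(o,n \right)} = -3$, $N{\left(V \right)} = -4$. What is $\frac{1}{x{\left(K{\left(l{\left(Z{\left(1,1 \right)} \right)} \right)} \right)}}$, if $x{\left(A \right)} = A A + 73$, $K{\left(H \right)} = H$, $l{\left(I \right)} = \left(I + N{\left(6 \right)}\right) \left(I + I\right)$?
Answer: $\frac{1}{1837} \approx 0.00054437$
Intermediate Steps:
$l{\left(I \right)} = 2 I \left(-4 + I\right)$ ($l{\left(I \right)} = \left(I - 4\right) \left(I + I\right) = \left(-4 + I\right) 2 I = 2 I \left(-4 + I\right)$)
$x{\left(A \right)} = 73 + A^{2}$ ($x{\left(A \right)} = A^{2} + 73 = 73 + A^{2}$)
$\frac{1}{x{\left(K{\left(l{\left(Z{\left(1,1 \right)} \right)} \right)} \right)}} = \frac{1}{73 + \left(2 \left(-3\right) \left(-4 - 3\right)\right)^{2}} = \frac{1}{73 + \left(2 \left(-3\right) \left(-7\right)\right)^{2}} = \frac{1}{73 + 42^{2}} = \frac{1}{73 + 1764} = \frac{1}{1837}$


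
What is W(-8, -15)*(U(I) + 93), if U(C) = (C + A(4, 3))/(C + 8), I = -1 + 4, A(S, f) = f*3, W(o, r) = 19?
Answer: 19665/11 ≈ 1787.7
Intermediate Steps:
A(S, f) = 3*f
I = 3
U(C) = (9 + C)/(8 + C) (U(C) = (C + 3*3)/(C + 8) = (C + 9)/(8 + C) = (9 + C)/(8 + C))
W(-8, -15)*(U(I) + 93) = 19*((9 + 3)/(8 + 3) + 93) = 19*(12/11 + 93) = 19*(1035/11) = 19665/11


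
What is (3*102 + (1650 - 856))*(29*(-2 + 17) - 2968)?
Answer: -2786300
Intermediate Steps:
(3*102 + (1650 - 856))*(29*(-2 + 17) - 2968) = (306 + 794)*(29*15 - 2968) = 1100*(435 - 2968) = 1100*(-2533) = -2786300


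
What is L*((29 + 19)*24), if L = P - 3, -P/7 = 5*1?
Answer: -43776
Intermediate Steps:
P = -35 ≈ -35.000
L = -38 (L = -35 - 3 = -38)
L*((29 + 19)*24) = -38*(29 + 19)*24 = -1824*24 = -38*1152 = -43776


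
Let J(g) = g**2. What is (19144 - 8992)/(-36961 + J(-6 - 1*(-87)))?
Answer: -1269/3800 ≈ -0.33395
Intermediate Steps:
(19144 - 8992)/(-36961 + J(-6 - 1*(-87))) = (19144 - 8992)/(-36961 + (-6 - 1*(-87))**2) = 10152/(-36961 + (-6 + 87)**2) = 10152/(-36961 + 81**2) = 10152/(-36961 + 6561) = 10152/(-30400) = 10152*(-1/30400) = -1269/3800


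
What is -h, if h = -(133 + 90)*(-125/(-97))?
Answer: 27875/97 ≈ 287.37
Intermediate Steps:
h = -27875/97 (h = -223*(-125*(-1/97)) = -223*125/97 = -1*27875/97 = -27875/97 ≈ -287.37)
-h = -1*(-27875/97) = 27875/97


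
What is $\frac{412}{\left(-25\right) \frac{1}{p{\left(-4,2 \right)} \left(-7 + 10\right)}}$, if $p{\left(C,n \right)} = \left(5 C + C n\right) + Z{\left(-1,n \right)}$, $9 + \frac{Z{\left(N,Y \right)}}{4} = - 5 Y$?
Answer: $\frac{128544}{25} \approx 5141.8$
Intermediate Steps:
$Z{\left(N,Y \right)} = -36 - 20 Y$ ($Z{\left(N,Y \right)} = -36 + 4 \left(- 5 Y\right) = -36 - 20 Y$)
$p{\left(C,n \right)} = -36 - 20 n + 5 C + C n$ ($p{\left(C,n \right)} = \left(5 C + C n\right) - \left(36 + 20 n\right) = -36 - 20 n + 5 C + C n$)
$\frac{412}{\left(-25\right) \frac{1}{p{\left(-4,2 \right)} \left(-7 + 10\right)}} = \frac{412}{\left(-25\right) \frac{1}{\left(-36 - 40 + 5 \left(-4\right) - 8\right) \left(-7 + 10\right)}} = \frac{412}{\left(-25\right) \frac{1}{\left(-36 - 40 - 20 - 8\right) 3}} = \frac{412}{\left(-25\right) \frac{1}{\left(-104\right) 3}} = \frac{412}{\left(-25\right) \frac{1}{-312}} = \frac{412}{\left(-25\right) \left(- \frac{1}{312}\right)} = \frac{412}{\frac{25}{312}} = 412 \cdot \frac{312}{25} = \frac{128544}{25}$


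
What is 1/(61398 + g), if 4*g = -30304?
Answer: 1/53822 ≈ 1.8580e-5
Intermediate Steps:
g = -7576 (g = (¼)*(-30304) = -7576)
1/(61398 + g) = 1/(61398 - 7576) = 1/53822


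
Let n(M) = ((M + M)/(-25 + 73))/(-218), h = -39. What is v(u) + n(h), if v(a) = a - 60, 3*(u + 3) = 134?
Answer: -95881/5232 ≈ -18.326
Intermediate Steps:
u = 125/3 (u = -3 + (⅓)*134 = -3 + 134/3 = 125/3 ≈ 41.667)
v(a) = -60 + a
n(M) = -M/5232 (n(M) = ((2*M)/48)*(-1/218) = ((2*M)*(1/48))*(-1/218) = (M/24)*(-1/218) = -M/5232)
v(u) + n(h) = (-60 + 125/3) - 1/5232*(-39) = -55/3 + 13/1744 = -95881/5232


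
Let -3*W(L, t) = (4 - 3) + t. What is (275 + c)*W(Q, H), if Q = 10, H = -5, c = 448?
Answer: 964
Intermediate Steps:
W(L, t) = -⅓ - t/3 (W(L, t) = -((4 - 3) + t)/3 = -(1 + t)/3 = -⅓ - t/3)
(275 + c)*W(Q, H) = (275 + 448)*(-⅓ - ⅓*(-5)) = 723*(-⅓ + 5/3) = 723*(4/3) = 964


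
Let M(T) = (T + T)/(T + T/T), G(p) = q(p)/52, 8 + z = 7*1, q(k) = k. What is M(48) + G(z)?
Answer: 4943/2548 ≈ 1.9400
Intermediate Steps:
z = -1 (z = -8 + 7*1 = -8 + 7 = -1)
G(p) = p/52
M(T) = 2*T/(1 + T) (M(T) = (2*T)/(T + 1) = (2*T)/(1 + T) = 2*T/(1 + T))
M(48) + G(z) = 2*48/(1 + 48) + (1/52)*(-1) = 2*48/49 - 1/52 = 2*48*(1/49) - 1/52 = 96/49 - 1/52 = 4943/2548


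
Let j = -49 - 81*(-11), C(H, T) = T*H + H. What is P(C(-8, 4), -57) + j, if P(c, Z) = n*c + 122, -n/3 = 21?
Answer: 3484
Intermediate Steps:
n = -63 (n = -3*21 = -63)
C(H, T) = H + H*T (C(H, T) = H*T + H = H + H*T)
P(c, Z) = 122 - 63*c (P(c, Z) = -63*c + 122 = 122 - 63*c)
j = 842 (j = -49 + 891 = 842)
P(C(-8, 4), -57) + j = (122 - (-504)*(1 + 4)) + 842 = (122 - (-504)*5) + 842 = (122 - 63*(-40)) + 842 = (122 + 2520) + 842 = 2642 + 842 = 3484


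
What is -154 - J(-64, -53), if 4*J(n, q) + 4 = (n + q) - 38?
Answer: -457/4 ≈ -114.25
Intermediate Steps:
J(n, q) = -21/2 + n/4 + q/4 (J(n, q) = -1 + ((n + q) - 38)/4 = -1 + (-38 + n + q)/4 = -1 + (-19/2 + n/4 + q/4) = -21/2 + n/4 + q/4)
-154 - J(-64, -53) = -154 - (-21/2 + (¼)*(-64) + (¼)*(-53)) = -154 - (-21/2 - 16 - 53/4) = -154 - 1*(-159/4) = -154 + 159/4 = -457/4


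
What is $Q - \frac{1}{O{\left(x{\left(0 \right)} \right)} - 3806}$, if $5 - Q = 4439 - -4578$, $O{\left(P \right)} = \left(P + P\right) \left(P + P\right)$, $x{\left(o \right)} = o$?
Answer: $- \frac{34299671}{3806} \approx -9012.0$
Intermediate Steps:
$O{\left(P \right)} = 4 P^{2}$ ($O{\left(P \right)} = 2 P 2 P = 4 P^{2}$)
$Q = -9012$ ($Q = 5 - \left(4439 - -4578\right) = 5 - \left(4439 + 4578\right) = 5 - 9017 = -9012$)
$Q - \frac{1}{O{\left(x{\left(0 \right)} \right)} - 3806} = -9012 - \frac{1}{4 \cdot 0^{2} - 3806} = -9012 - \frac{1}{4 \cdot 0 - 3806} = -9012 - \frac{1}{0 - 3806} = -9012 - \frac{1}{-3806} = -9012 - - \frac{1}{3806} = -9012 + \frac{1}{3806} = - \frac{34299671}{3806}$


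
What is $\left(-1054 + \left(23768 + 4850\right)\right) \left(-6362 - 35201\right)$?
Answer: $-1145642532$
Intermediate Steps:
$\left(-1054 + \left(23768 + 4850\right)\right) \left(-6362 - 35201\right) = \left(-1054 + 28618\right) \left(-41563\right) = 27564 \left(-41563\right) = -1145642532$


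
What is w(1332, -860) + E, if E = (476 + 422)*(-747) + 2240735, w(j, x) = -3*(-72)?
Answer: 1570145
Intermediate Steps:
w(j, x) = 216
E = 1569929 (E = 898*(-747) + 2240735 = -670806 + 2240735 = 1569929)
w(1332, -860) + E = 216 + 1569929 = 1570145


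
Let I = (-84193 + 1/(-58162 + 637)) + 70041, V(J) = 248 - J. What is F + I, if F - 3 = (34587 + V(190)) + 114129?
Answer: 7744303124/57525 ≈ 1.3463e+5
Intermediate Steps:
F = 148777 (F = 3 + ((34587 + (248 - 1*190)) + 114129) = 3 + ((34587 + (248 - 190)) + 114129) = 3 + ((34587 + 58) + 114129) = 3 + (34645 + 114129) = 3 + 148774 = 148777)
I = -814093801/57525 (I = (-84193 + 1/(-57525)) + 70041 = (-84193 - 1/57525) + 70041 = -4843202326/57525 + 70041 = -814093801/57525 ≈ -14152.)
F + I = 148777 - 814093801/57525 = 7744303124/57525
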